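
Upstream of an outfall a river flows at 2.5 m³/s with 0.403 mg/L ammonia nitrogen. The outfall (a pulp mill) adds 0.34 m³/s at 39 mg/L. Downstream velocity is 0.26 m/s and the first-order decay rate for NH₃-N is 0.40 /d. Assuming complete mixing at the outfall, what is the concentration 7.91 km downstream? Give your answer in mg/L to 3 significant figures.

After complete mixing, C₀ = (0.34·39 + 2.5·0.403) / 2.84 = 5.024 mg/L.
Travel time t = 7910 m / 0.26 m/s = 3.042e+04 s = 0.3521 d.
C = 5.024·exp(−0.40·0.3521) = 5.024·0.8686 = 4.364 mg/L.

4.36 mg/L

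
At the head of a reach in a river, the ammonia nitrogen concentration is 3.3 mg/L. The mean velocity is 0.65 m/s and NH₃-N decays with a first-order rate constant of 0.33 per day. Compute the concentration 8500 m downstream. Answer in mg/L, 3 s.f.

Travel time t = 8500 m / 0.65 m/s = 8500/0.65 = 1.308e+04 s = 0.1514 d.
First-order decay: C = 3.3·exp(−0.33·0.1514) = 3.3·0.9513 = 3.139 mg/L.

3.14 mg/L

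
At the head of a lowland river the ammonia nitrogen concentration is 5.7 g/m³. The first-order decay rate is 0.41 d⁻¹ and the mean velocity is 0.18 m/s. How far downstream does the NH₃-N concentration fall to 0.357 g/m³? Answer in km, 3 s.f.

105 km

From C = C₀·e^(−kt), t = ln(C₀/C)/k = ln(5.7/0.357)/0.41 = 2.77/0.41 = 6.757 d.
Distance = v·t = 0.18 m/s × 5.838e+05 s = 1.051e+05 m = 105.1 km.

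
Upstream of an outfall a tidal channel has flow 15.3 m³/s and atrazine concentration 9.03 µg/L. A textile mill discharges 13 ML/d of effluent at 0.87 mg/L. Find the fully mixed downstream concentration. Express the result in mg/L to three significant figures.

0.0174 mg/L

13 ML/d = 0.1505 m³/s.
9.03 µg/L = 0.00903 mg/L.
Flow-weighted mixing gives C = (0.1505·0.87 + 15.3·0.00903) / (0.1505 + 15.3) = 0.2691/15.45 = 0.01741 mg/L.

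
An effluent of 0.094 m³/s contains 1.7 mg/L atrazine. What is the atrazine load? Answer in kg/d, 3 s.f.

Mass flux = Q·C = 0.094 m³/s × 1.7 g/m³ = 0.1598 g/s.
= 0.1598 g/s × 86.4 = 13.81 kg/d.

13.8 kg/d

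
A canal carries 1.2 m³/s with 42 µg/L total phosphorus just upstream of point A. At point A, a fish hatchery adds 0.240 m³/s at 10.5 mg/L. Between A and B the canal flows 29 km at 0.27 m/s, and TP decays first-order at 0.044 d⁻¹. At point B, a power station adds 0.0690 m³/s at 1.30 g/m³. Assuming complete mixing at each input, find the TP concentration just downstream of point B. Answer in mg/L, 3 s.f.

42 µg/L = 0.042 mg/L.
After input A: C = (1.2·0.042 + 0.24·10.5) / 1.44 = 1.785 mg/L.
Over the 29 km reach to input B (t = 1.074e+05 s = 1.243 d), decay gives C = 1.785·exp(−0.044·1.243) = 1.69 mg/L.
After input B: C = (1.44·1.69 + 0.069·1.3) / 1.509 = 1.672 mg/L.

1.67 mg/L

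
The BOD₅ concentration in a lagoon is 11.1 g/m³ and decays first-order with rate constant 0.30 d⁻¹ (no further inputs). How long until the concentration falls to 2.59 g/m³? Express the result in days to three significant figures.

t = ln(C₀/C)/k = ln(11.1/2.59)/0.30 = 1.455/0.30 = 4.851 d.

4.85 d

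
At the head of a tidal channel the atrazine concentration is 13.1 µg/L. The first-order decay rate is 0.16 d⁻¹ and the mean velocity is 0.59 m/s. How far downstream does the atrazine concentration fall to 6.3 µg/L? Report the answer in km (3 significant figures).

From C = C₀·e^(−kt), t = ln(C₀/C)/k = ln(13.1/6.3)/0.16 = 0.7321/0.16 = 4.575 d.
Distance = v·t = 0.59 m/s × 3.953e+05 s = 2.332e+05 m = 233.2 km.

233 km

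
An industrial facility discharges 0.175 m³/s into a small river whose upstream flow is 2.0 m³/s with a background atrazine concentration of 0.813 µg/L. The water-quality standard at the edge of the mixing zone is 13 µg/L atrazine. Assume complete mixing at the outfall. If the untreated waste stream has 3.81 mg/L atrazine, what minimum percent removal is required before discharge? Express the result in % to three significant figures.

0.813 µg/L = 0.000813 mg/L.
13 µg/L = 0.013 mg/L.
Mass balance: 0.013·2.175 = 0.175·Cₑ + 2·0.000813.
Cₑ = (0.02828 − 0.001626) / 0.175 = 0.1523 mg/L.
Required removal = 1 − 0.1523/3.81 = 96 %.

96.0 %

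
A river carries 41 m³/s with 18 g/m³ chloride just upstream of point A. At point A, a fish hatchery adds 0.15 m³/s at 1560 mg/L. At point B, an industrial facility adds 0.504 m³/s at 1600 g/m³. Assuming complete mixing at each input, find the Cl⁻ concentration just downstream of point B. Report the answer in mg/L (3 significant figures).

42.7 mg/L

After input A: C = (41·18 + 0.15·1560) / 41.15 = 23.62 mg/L.
After input B: C = (41.15·23.62 + 0.504·1600) / 41.65 = 42.69 mg/L.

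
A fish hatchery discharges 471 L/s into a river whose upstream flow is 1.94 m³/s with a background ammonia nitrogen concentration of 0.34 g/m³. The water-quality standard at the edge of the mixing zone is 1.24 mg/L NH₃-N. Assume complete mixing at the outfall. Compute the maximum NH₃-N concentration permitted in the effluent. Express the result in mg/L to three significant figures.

471 L/s = 0.471 m³/s.
Mass balance: 1.24·2.411 = 0.471·Cₑ + 1.94·0.34.
Cₑ = (2.99 − 0.6596) / 0.471 = 4.947 mg/L.

4.95 mg/L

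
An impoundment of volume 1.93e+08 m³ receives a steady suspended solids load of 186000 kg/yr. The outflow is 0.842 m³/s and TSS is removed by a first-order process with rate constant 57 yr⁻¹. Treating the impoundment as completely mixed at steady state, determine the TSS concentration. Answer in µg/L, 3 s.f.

Outflow Q = 0.842 m³/s × 3.156e+07 s/yr = 2.657e+07 m³/yr.
Steady-state CSTR mass balance: W = Q·C + k·V·C, so C = W/(Q + kV).
Q + kV = 2.657e+07 + 57·1.93e+08 = 1.103e+10 m³/yr.
C = 186000/1.103e+10 = 1.687e-05 kg/m³ = 0.01687 mg/L = 16.87 µg/L.

16.9 µg/L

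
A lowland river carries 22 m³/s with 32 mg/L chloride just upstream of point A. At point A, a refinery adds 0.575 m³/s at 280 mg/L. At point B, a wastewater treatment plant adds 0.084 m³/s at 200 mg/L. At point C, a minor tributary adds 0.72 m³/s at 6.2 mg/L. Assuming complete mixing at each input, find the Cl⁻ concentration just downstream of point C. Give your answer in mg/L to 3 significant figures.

37.9 mg/L

After input A: C = (22·32 + 0.575·280) / 22.57 = 38.32 mg/L.
After input B: C = (22.57·38.32 + 0.084·200) / 22.66 = 38.92 mg/L.
After input C: C = (22.66·38.92 + 0.72·6.2) / 23.38 = 37.91 mg/L.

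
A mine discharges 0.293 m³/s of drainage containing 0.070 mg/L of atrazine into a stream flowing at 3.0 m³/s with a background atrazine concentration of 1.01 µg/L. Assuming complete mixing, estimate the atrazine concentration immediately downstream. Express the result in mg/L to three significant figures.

0.00715 mg/L

1.01 µg/L = 0.00101 mg/L.
Conservation of mass across the mixing zone: C = (0.293·0.07 + 3·0.00101) / (0.293 + 3) = 0.02354/3.293 = 0.007148 mg/L.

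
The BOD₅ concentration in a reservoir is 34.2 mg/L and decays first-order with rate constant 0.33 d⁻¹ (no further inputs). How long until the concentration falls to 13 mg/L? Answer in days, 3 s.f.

t = ln(C₀/C)/k = ln(34.2/13)/0.33 = 0.9673/0.33 = 2.931 d.

2.93 d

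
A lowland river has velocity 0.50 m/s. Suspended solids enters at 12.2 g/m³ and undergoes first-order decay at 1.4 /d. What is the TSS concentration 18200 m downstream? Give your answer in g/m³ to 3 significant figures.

6.76 g/m³

Travel time t = 18200 m / 0.50 m/s = 1.82e+04/0.50 = 3.64e+04 s = 0.4213 d.
First-order decay: C = 12.2·exp(−1.4·0.4213) = 12.2·0.5544 = 6.764 g/m³.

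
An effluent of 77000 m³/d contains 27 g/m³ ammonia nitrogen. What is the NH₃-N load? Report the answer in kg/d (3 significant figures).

77000 m³/d = 0.8912 m³/s.
Mass flux = Q·C = 0.8912 m³/s × 27 g/m³ = 24.06 g/s.
= 24.06 g/s × 86.4 = 2079 kg/d.

2080 kg/d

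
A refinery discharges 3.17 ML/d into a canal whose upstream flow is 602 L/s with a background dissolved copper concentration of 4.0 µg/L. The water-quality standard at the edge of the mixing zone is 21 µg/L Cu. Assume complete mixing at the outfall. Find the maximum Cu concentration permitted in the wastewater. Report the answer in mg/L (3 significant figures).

0.300 mg/L

3.17 ML/d = 0.03669 m³/s.
602 L/s = 0.602 m³/s.
4.0 µg/L = 0.004 mg/L.
21 µg/L = 0.021 mg/L.
Mass balance: 0.021·0.6387 = 0.03669·Cₑ + 0.602·0.004.
Cₑ = (0.01341 − 0.002408) / 0.03669 = 0.2999 mg/L.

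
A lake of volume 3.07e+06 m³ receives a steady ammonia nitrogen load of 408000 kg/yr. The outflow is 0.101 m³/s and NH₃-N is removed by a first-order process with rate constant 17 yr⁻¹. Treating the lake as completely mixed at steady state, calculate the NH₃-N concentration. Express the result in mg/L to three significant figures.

7.37 mg/L

Outflow Q = 0.101 m³/s × 3.156e+07 s/yr = 3.187e+06 m³/yr.
Steady-state CSTR mass balance: W = Q·C + k·V·C, so C = W/(Q + kV).
Q + kV = 3.187e+06 + 17·3.07e+06 = 5.538e+07 m³/yr.
C = 408000/5.538e+07 = 0.007368 kg/m³ = 7.368 mg/L.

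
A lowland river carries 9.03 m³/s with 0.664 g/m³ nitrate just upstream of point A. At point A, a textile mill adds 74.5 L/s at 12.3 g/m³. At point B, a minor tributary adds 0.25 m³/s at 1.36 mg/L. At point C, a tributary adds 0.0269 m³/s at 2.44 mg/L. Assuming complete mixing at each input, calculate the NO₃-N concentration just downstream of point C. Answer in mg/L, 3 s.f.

0.780 mg/L

74.5 L/s = 0.0745 m³/s.
After input A: C = (9.03·0.664 + 0.0745·12.3) / 9.104 = 0.7592 mg/L.
After input B: C = (9.104·0.7592 + 0.25·1.36) / 9.354 = 0.7753 mg/L.
After input C: C = (9.354·0.7753 + 0.0269·2.44) / 9.381 = 0.78 mg/L.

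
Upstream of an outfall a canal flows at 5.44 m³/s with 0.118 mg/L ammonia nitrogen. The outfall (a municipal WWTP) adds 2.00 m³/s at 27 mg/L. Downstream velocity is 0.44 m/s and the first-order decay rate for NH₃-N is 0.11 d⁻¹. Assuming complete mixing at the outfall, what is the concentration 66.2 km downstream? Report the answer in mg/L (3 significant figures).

After complete mixing, C₀ = (2·27 + 5.44·0.118) / 7.44 = 7.344 mg/L.
Travel time t = 6.62e+04 m / 0.44 m/s = 1.505e+05 s = 1.741 d.
C = 7.344·exp(−0.11·1.741) = 7.344·0.8257 = 6.064 mg/L.

6.06 mg/L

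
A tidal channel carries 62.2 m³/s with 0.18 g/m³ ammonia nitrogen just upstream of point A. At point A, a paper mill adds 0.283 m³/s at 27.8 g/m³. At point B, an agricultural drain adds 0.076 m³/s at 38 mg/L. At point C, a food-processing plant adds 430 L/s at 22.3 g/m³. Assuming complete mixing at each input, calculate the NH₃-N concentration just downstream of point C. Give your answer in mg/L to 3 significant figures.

After input A: C = (62.2·0.18 + 0.283·27.8) / 62.48 = 0.3051 mg/L.
After input B: C = (62.48·0.3051 + 0.076·38) / 62.56 = 0.3509 mg/L.
430 L/s = 0.43 m³/s.
After input C: C = (62.56·0.3509 + 0.43·22.3) / 62.99 = 0.5007 mg/L.

0.501 mg/L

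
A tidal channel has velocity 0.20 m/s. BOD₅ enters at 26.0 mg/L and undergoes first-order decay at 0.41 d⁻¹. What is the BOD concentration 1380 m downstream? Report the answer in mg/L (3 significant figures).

25.2 mg/L

Travel time t = 1380 m / 0.20 m/s = 1380/0.20 = 6900 s = 0.07986 d.
First-order decay: C = 26.0·exp(−0.41·0.07986) = 26.0·0.9678 = 25.16 mg/L.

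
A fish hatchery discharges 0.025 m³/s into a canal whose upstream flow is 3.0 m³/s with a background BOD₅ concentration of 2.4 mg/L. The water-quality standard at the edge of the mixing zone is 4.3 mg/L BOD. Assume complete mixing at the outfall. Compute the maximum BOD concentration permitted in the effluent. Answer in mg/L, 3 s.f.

Mass balance: 4.3·3.025 = 0.025·Cₑ + 3·2.4.
Cₑ = (13.01 − 7.2) / 0.025 = 232.3 mg/L.

232 mg/L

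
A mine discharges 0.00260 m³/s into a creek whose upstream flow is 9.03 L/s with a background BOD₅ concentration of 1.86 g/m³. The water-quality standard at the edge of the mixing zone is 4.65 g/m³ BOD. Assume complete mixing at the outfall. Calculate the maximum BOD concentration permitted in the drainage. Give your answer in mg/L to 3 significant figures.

9.03 L/s = 0.00903 m³/s.
Mass balance: 4.65·0.01163 = 0.0026·Cₑ + 0.00903·1.86.
Cₑ = (0.05408 − 0.0168) / 0.0026 = 14.34 mg/L.

14.3 mg/L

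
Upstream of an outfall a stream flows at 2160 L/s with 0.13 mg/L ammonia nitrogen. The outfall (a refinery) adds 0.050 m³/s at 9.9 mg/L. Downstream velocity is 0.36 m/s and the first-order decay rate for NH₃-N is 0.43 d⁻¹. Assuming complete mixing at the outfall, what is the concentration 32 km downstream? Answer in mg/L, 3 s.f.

0.226 mg/L

2160 L/s = 2.16 m³/s.
After complete mixing, C₀ = (0.05·9.9 + 2.16·0.13) / 2.21 = 0.351 mg/L.
Travel time t = 3.2e+04 m / 0.36 m/s = 8.889e+04 s = 1.029 d.
C = 0.351·exp(−0.43·1.029) = 0.351·0.6425 = 0.2255 mg/L.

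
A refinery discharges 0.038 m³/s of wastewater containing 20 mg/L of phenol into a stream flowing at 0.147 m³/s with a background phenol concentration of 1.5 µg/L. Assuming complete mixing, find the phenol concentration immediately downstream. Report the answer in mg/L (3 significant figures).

1.5 µg/L = 0.0015 mg/L.
By mass balance at complete mixing, C = (0.038·20 + 0.147·0.0015) / (0.038 + 0.147) = 0.7602/0.185 = 4.109 mg/L.

4.11 mg/L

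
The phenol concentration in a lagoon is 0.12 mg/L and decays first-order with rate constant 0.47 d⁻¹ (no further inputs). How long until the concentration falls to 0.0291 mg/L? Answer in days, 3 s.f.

3.01 d

t = ln(C₀/C)/k = ln(0.12/0.0291)/0.47 = 1.417/0.47 = 3.014 d.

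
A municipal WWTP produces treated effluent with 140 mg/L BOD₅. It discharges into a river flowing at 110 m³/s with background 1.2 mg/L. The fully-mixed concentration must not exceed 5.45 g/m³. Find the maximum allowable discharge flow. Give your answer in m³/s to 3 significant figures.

3.47 m³/s

Mass balance at complete mixing: C_std·(Q_w + Q_r) = Q_w·C_e + Q_r·C_b.
Rearranging, Q_w = Q_r·(C_std − C_b)/(C_e − C_std) = 110·(5.45 − 1.2) / (140 − 5.45) = 3.475 m³/s.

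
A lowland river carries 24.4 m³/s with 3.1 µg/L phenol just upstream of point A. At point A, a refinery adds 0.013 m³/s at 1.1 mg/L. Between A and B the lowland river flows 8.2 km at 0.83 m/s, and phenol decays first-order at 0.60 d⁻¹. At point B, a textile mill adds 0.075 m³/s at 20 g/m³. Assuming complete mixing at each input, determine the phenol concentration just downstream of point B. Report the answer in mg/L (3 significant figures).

0.0647 mg/L

3.1 µg/L = 0.0031 mg/L.
After input A: C = (24.4·0.0031 + 0.013·1.1) / 24.41 = 0.003684 mg/L.
Over the 8.2 km reach to input B (t = 9880 s = 0.1143 d), decay gives C = 0.003684·exp(−0.60·0.1143) = 0.00344 mg/L.
After input B: C = (24.41·0.00344 + 0.075·20) / 24.49 = 0.06468 mg/L.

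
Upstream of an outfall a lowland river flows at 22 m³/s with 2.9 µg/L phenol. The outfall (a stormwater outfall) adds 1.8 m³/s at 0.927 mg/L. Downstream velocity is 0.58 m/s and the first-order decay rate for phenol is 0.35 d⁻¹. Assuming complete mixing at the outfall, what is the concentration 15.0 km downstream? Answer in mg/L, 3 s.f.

0.0655 mg/L

2.9 µg/L = 0.0029 mg/L.
After complete mixing, C₀ = (1.8·0.927 + 22·0.0029) / 23.8 = 0.07279 mg/L.
Travel time t = 1.5e+04 m / 0.58 m/s = 2.586e+04 s = 0.2993 d.
C = 0.07279·exp(−0.35·0.2993) = 0.07279·0.9005 = 0.06555 mg/L.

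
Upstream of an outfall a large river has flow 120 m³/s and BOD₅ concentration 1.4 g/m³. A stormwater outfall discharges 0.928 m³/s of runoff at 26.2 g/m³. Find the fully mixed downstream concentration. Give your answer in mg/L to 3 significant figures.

By mass balance at complete mixing, C = (0.928·26.2 + 120·1.4) / (0.928 + 120) = 192.3/120.9 = 1.59 mg/L.

1.59 mg/L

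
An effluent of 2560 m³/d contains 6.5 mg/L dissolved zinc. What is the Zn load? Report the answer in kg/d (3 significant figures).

2560 m³/d = 0.02963 m³/s.
Mass flux = Q·C = 0.02963 m³/s × 6.5 g/m³ = 0.1926 g/s.
= 0.1926 g/s × 86.4 = 16.64 kg/d.

16.6 kg/d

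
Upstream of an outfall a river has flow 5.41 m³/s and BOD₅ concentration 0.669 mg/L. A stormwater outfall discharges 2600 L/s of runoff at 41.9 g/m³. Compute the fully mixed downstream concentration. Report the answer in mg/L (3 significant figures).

2600 L/s = 2.6 m³/s.
By mass balance at complete mixing, C = (2.6·41.9 + 5.41·0.669) / (2.6 + 5.41) = 112.6/8.01 = 14.05 mg/L.

14.1 mg/L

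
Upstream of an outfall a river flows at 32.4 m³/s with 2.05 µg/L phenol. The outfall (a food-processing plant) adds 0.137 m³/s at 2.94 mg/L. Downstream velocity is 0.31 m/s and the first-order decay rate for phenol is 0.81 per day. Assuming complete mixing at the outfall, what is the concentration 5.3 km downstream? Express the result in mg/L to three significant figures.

0.0123 mg/L

2.05 µg/L = 0.00205 mg/L.
After complete mixing, C₀ = (0.137·2.94 + 32.4·0.00205) / 32.54 = 0.01442 mg/L.
Travel time t = 5300 m / 0.31 m/s = 1.71e+04 s = 0.1979 d.
C = 0.01442·exp(−0.81·0.1979) = 0.01442·0.8519 = 0.01228 mg/L.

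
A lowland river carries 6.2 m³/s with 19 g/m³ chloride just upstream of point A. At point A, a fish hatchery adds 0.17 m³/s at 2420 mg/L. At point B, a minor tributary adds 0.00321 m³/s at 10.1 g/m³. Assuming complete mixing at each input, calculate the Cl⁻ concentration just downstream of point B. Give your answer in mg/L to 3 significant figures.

83.0 mg/L

After input A: C = (6.2·19 + 0.17·2420) / 6.37 = 83.08 mg/L.
After input B: C = (6.37·83.08 + 0.00321·10.1) / 6.373 = 83.04 mg/L.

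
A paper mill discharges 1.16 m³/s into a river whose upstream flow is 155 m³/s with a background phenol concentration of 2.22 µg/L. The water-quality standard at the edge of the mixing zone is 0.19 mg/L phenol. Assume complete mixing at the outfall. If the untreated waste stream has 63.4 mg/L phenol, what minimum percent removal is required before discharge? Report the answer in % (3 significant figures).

2.22 µg/L = 0.00222 mg/L.
Mass balance: 0.19·156.2 = 1.16·Cₑ + 155·0.00222.
Cₑ = (29.67 − 0.3441) / 1.16 = 25.28 mg/L.
Required removal = 1 − 25.28/63.4 = 60.12 %.

60.1 %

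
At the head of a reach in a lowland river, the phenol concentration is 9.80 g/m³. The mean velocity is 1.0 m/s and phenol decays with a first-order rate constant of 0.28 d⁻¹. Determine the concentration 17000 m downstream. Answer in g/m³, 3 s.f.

9.27 g/m³

Travel time t = 17000 m / 1.0 m/s = 1.7e+04/1.0 = 1.7e+04 s = 0.1968 d.
First-order decay: C = 9.80·exp(−0.28·0.1968) = 9.80·0.9464 = 9.275 g/m³.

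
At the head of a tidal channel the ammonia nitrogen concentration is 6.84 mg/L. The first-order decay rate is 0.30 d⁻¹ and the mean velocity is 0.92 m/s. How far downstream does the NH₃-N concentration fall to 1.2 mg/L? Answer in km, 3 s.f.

From C = C₀·e^(−kt), t = ln(C₀/C)/k = ln(6.84/1.2)/0.30 = 1.74/0.30 = 5.802 d.
Distance = v·t = 0.92 m/s × 5.013e+05 s = 4.612e+05 m = 461.2 km.

461 km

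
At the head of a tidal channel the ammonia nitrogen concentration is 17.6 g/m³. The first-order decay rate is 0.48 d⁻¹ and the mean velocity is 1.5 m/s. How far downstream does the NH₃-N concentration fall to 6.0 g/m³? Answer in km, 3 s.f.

From C = C₀·e^(−kt), t = ln(C₀/C)/k = ln(17.6/6.0)/0.48 = 1.076/0.48 = 2.242 d.
Distance = v·t = 1.5 m/s × 1.937e+05 s = 2.906e+05 m = 290.6 km.

291 km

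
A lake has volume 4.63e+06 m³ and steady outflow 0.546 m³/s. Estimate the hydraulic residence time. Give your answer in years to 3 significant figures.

0.269 yr

Q = 0.546 m³/s × 3.156e+07 s/yr = 1.723e+07 m³/yr.
Hydraulic residence time τ = V/Q = 4.63e+06/1.723e+07 = 0.2687 yr.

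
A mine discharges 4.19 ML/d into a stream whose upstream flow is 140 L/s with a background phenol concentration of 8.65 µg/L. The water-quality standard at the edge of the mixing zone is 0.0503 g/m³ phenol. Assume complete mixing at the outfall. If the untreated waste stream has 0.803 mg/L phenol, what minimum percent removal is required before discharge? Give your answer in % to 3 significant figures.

4.19 ML/d = 0.0485 m³/s.
140 L/s = 0.14 m³/s.
8.65 µg/L = 0.00865 mg/L.
Mass balance: 0.0503·0.1885 = 0.0485·Cₑ + 0.14·0.00865.
Cₑ = (0.009481 − 0.001211) / 0.0485 = 0.1705 mg/L.
Required removal = 1 − 0.1705/0.803 = 78.76 %.

78.8 %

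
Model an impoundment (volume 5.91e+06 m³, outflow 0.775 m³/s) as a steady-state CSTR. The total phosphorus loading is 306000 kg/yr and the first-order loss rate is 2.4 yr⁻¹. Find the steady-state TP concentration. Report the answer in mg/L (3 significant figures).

Outflow Q = 0.775 m³/s × 3.156e+07 s/yr = 2.446e+07 m³/yr.
Steady-state CSTR mass balance: W = Q·C + k·V·C, so C = W/(Q + kV).
Q + kV = 2.446e+07 + 2.4·5.91e+06 = 3.864e+07 m³/yr.
C = 306000/3.864e+07 = 0.007919 kg/m³ = 7.919 mg/L.

7.92 mg/L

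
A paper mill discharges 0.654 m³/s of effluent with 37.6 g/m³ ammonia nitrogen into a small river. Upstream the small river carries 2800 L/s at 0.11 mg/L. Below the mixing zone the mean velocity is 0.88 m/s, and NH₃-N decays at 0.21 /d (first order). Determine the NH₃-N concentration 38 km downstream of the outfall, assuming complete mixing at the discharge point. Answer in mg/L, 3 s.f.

2800 L/s = 2.8 m³/s.
After complete mixing, C₀ = (0.654·37.6 + 2.8·0.11) / 3.454 = 7.209 mg/L.
Travel time t = 3.8e+04 m / 0.88 m/s = 4.318e+04 s = 0.4998 d.
C = 7.209·exp(−0.21·0.4998) = 7.209·0.9004 = 6.49 mg/L.

6.49 mg/L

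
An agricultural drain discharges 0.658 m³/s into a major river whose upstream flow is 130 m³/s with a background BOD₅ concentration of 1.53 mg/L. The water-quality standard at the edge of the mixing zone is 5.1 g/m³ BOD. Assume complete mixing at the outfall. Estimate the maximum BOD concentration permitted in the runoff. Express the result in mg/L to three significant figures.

Mass balance: 5.1·130.7 = 0.658·Cₑ + 130·1.53.
Cₑ = (666.4 − 198.9) / 0.658 = 710.4 mg/L.

710 mg/L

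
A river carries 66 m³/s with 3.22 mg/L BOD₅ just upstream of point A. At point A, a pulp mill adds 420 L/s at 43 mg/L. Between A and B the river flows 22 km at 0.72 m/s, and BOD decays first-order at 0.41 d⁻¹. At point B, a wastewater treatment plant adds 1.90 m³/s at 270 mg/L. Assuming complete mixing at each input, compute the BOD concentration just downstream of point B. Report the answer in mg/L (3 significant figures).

10.4 mg/L

420 L/s = 0.42 m³/s.
After input A: C = (66·3.22 + 0.42·43) / 66.42 = 3.472 mg/L.
Over the 22 km reach to input B (t = 3.056e+04 s = 0.3537 d), decay gives C = 3.472·exp(−0.41·0.3537) = 3.003 mg/L.
After input B: C = (66.42·3.003 + 1.9·270) / 68.32 = 10.43 mg/L.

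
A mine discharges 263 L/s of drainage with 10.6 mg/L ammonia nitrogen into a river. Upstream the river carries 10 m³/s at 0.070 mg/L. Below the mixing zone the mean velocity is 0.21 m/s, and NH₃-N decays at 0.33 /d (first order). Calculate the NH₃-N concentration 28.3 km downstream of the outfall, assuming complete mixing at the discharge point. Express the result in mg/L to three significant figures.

0.203 mg/L

263 L/s = 0.263 m³/s.
After complete mixing, C₀ = (0.263·10.6 + 10·0.07) / 10.26 = 0.3398 mg/L.
Travel time t = 2.83e+04 m / 0.21 m/s = 1.348e+05 s = 1.56 d.
C = 0.3398·exp(−0.33·1.56) = 0.3398·0.5977 = 0.2031 mg/L.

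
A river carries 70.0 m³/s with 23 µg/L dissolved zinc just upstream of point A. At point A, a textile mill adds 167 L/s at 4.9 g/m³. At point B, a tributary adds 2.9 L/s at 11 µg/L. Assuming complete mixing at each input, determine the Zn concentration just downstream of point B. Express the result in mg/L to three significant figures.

0.0346 mg/L

23 µg/L = 0.023 mg/L.
167 L/s = 0.167 m³/s.
After input A: C = (70·0.023 + 0.167·4.9) / 70.17 = 0.03461 mg/L.
2.9 L/s = 0.0029 m³/s.
11 µg/L = 0.011 mg/L.
After input B: C = (70.17·0.03461 + 0.0029·0.011) / 70.17 = 0.03461 mg/L.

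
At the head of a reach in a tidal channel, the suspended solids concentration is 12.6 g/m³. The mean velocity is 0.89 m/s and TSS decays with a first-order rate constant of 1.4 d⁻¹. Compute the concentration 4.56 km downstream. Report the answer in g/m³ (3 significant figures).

Travel time t = 4.56 km / 0.89 m/s = 4560/0.89 = 5124 s = 0.0593 d.
First-order decay: C = 12.6·exp(−1.4·0.0593) = 12.6·0.9203 = 11.6 g/m³.

11.6 g/m³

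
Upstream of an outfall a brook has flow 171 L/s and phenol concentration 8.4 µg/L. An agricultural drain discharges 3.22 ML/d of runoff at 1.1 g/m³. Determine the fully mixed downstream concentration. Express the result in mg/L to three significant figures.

3.22 ML/d = 0.03727 m³/s.
171 L/s = 0.171 m³/s.
8.4 µg/L = 0.0084 mg/L.
Conservation of mass across the mixing zone: C = (0.03727·1.1 + 0.171·0.0084) / (0.03727 + 0.171) = 0.04243/0.2083 = 0.2037 mg/L.

0.204 mg/L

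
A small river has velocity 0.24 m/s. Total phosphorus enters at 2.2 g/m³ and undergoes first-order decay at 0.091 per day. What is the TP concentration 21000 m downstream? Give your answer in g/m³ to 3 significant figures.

Travel time t = 21000 m / 0.24 m/s = 2.1e+04/0.24 = 8.75e+04 s = 1.013 d.
First-order decay: C = 2.2·exp(−0.091·1.013) = 2.2·0.912 = 2.006 g/m³.

2.01 g/m³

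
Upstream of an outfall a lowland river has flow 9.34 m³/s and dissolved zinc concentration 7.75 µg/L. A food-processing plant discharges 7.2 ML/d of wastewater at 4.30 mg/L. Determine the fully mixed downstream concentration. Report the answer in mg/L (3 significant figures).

7.2 ML/d = 0.08333 m³/s.
7.75 µg/L = 0.00775 mg/L.
Conservation of mass across the mixing zone: C = (0.08333·4.3 + 9.34·0.00775) / (0.08333 + 9.34) = 0.4307/9.423 = 0.04571 mg/L.

0.0457 mg/L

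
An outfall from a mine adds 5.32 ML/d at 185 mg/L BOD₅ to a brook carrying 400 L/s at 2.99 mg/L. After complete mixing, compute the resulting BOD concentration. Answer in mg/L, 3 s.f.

27.3 mg/L

5.32 ML/d = 0.06157 m³/s.
400 L/s = 0.4 m³/s.
Conservation of mass across the mixing zone: C = (0.06157·185 + 0.4·2.99) / (0.06157 + 0.4) = 12.59/0.4616 = 27.27 mg/L.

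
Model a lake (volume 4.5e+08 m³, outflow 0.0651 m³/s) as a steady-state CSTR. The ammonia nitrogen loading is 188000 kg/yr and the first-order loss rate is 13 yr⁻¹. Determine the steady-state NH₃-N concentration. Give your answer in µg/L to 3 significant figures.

Outflow Q = 0.0651 m³/s × 3.156e+07 s/yr = 2.054e+06 m³/yr.
Steady-state CSTR mass balance: W = Q·C + k·V·C, so C = W/(Q + kV).
Q + kV = 2.054e+06 + 13·4.5e+08 = 5.852e+09 m³/yr.
C = 188000/5.852e+09 = 3.213e-05 kg/m³ = 0.03213 mg/L = 32.13 µg/L.

32.1 µg/L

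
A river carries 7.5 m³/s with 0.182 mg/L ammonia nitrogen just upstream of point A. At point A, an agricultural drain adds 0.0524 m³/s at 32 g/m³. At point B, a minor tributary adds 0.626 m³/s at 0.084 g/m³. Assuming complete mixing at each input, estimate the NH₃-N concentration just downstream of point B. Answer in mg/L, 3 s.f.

After input A: C = (7.5·0.182 + 0.0524·32) / 7.552 = 0.4028 mg/L.
After input B: C = (7.552·0.4028 + 0.626·0.084) / 8.178 = 0.3784 mg/L.

0.378 mg/L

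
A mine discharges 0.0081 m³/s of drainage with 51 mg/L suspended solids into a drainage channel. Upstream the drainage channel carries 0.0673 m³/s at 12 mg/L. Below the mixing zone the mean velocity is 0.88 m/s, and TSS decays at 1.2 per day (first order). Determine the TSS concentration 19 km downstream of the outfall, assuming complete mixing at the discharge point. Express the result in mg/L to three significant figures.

12.0 mg/L

After complete mixing, C₀ = (0.0081·51 + 0.0673·12) / 0.0754 = 16.19 mg/L.
Travel time t = 1.9e+04 m / 0.88 m/s = 2.159e+04 s = 0.2499 d.
C = 16.19·exp(−1.2·0.2499) = 16.19·0.7409 = 12 mg/L.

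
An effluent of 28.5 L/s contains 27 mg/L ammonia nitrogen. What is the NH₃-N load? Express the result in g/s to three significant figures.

0.770 g/s

28.5 L/s = 0.0285 m³/s.
Mass flux = Q·C = 0.0285 m³/s × 27 g/m³ = 0.7695 g/s.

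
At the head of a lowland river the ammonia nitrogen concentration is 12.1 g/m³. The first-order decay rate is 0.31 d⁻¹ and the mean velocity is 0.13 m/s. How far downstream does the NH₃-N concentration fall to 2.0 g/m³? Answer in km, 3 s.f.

From C = C₀·e^(−kt), t = ln(C₀/C)/k = ln(12.1/2.0)/0.31 = 1.8/0.31 = 5.807 d.
Distance = v·t = 0.13 m/s × 5.017e+05 s = 6.522e+04 m = 65.22 km.

65.2 km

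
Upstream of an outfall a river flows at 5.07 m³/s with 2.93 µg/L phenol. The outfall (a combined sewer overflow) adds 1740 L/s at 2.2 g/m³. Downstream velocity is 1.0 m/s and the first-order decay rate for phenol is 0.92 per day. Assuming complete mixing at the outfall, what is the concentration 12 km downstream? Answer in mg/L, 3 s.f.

0.497 mg/L

1740 L/s = 1.74 m³/s.
2.93 µg/L = 0.00293 mg/L.
After complete mixing, C₀ = (1.74·2.2 + 5.07·0.00293) / 6.81 = 0.5643 mg/L.
Travel time t = 1.2e+04 m / 1.0 m/s = 1.2e+04 s = 0.1389 d.
C = 0.5643·exp(−0.92·0.1389) = 0.5643·0.88 = 0.4966 mg/L.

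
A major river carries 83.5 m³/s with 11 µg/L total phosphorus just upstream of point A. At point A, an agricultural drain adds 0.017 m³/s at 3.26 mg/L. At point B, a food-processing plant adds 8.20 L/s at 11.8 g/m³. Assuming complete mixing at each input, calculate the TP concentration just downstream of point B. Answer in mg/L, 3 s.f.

11 µg/L = 0.011 mg/L.
After input A: C = (83.5·0.011 + 0.017·3.26) / 83.52 = 0.01166 mg/L.
8.20 L/s = 0.0082 m³/s.
After input B: C = (83.52·0.01166 + 0.0082·11.8) / 83.53 = 0.01282 mg/L.

0.0128 mg/L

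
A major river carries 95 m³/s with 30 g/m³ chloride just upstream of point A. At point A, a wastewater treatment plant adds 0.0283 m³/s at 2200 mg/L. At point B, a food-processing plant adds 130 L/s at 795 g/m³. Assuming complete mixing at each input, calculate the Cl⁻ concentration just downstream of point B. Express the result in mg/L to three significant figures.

31.7 mg/L

After input A: C = (95·30 + 0.0283·2200) / 95.03 = 30.65 mg/L.
130 L/s = 0.13 m³/s.
After input B: C = (95.03·30.65 + 0.13·795) / 95.16 = 31.69 mg/L.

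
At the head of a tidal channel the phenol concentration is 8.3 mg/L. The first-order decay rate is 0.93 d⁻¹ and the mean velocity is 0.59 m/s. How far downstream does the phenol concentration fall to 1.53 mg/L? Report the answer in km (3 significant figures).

92.7 km

From C = C₀·e^(−kt), t = ln(C₀/C)/k = ln(8.3/1.53)/0.93 = 1.691/0.93 = 1.818 d.
Distance = v·t = 0.59 m/s × 1.571e+05 s = 9.269e+04 m = 92.69 km.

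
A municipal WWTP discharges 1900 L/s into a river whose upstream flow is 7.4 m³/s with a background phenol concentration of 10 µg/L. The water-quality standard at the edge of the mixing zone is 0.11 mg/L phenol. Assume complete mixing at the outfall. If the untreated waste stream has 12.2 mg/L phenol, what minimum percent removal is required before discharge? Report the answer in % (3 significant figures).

1900 L/s = 1.9 m³/s.
10 µg/L = 0.01 mg/L.
Mass balance: 0.11·9.3 = 1.9·Cₑ + 7.4·0.01.
Cₑ = (1.023 − 0.074) / 1.9 = 0.4995 mg/L.
Required removal = 1 − 0.4995/12.2 = 95.91 %.

95.9 %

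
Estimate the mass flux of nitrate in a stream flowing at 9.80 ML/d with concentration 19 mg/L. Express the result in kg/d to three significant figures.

186 kg/d

9.80 ML/d = 0.1134 m³/s.
Mass flux = Q·C = 0.1134 m³/s × 19 g/m³ = 2.155 g/s.
= 2.155 g/s × 86.4 = 186.2 kg/d.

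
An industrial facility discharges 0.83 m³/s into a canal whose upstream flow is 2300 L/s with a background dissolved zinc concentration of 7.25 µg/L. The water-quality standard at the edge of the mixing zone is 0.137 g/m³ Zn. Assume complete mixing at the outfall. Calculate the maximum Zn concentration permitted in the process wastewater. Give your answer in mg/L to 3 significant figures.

0.497 mg/L

2300 L/s = 2.3 m³/s.
7.25 µg/L = 0.00725 mg/L.
Mass balance: 0.137·3.13 = 0.83·Cₑ + 2.3·0.00725.
Cₑ = (0.4288 − 0.01668) / 0.83 = 0.4965 mg/L.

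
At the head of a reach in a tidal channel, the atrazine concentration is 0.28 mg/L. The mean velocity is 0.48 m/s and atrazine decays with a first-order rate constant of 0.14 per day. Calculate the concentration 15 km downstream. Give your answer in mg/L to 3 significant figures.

0.266 mg/L

Travel time t = 15 km / 0.48 m/s = 1.5e+04/0.48 = 3.125e+04 s = 0.3617 d.
First-order decay: C = 0.28·exp(−0.14·0.3617) = 0.28·0.9506 = 0.2662 mg/L.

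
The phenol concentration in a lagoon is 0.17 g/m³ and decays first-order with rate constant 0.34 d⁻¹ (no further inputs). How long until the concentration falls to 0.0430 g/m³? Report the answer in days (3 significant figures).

4.04 d

t = ln(C₀/C)/k = ln(0.17/0.0430)/0.34 = 1.375/0.34 = 4.043 d.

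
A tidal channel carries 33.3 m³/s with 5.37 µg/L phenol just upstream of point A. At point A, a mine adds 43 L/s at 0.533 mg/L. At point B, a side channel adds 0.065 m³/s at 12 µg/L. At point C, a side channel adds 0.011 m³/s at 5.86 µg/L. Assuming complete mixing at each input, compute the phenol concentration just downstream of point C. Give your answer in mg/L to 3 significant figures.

5.37 µg/L = 0.00537 mg/L.
43 L/s = 0.043 m³/s.
After input A: C = (33.3·0.00537 + 0.043·0.533) / 33.34 = 0.00605 mg/L.
12 µg/L = 0.012 mg/L.
After input B: C = (33.34·0.00605 + 0.065·0.012) / 33.41 = 0.006062 mg/L.
5.86 µg/L = 0.00586 mg/L.
After input C: C = (33.41·0.006062 + 0.011·0.00586) / 33.42 = 0.006062 mg/L.

0.00606 mg/L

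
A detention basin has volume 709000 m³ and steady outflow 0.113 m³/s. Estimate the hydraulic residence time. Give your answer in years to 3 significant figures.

Q = 0.113 m³/s × 3.156e+07 s/yr = 3.566e+06 m³/yr.
Hydraulic residence time τ = V/Q = 709000/3.566e+06 = 0.1988 yr.

0.199 yr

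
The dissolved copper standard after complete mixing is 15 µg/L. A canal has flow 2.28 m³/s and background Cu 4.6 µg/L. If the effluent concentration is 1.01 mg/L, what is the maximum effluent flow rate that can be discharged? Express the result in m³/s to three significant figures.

4.6 µg/L = 0.0046 mg/L.
15 µg/L = 0.015 mg/L.
Mass balance at complete mixing: C_std·(Q_w + Q_r) = Q_w·C_e + Q_r·C_b.
Rearranging, Q_w = Q_r·(C_std − C_b)/(C_e − C_std) = 2.28·(0.015 − 0.0046) / (1.01 − 0.015) = 0.02383 m³/s.

0.0238 m³/s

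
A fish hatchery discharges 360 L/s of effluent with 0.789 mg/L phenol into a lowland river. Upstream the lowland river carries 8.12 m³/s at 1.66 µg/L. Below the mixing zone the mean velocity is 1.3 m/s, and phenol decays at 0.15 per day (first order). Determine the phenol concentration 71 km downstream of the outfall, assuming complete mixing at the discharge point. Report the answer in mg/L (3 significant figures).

360 L/s = 0.36 m³/s.
1.66 µg/L = 0.00166 mg/L.
After complete mixing, C₀ = (0.36·0.789 + 8.12·0.00166) / 8.48 = 0.03508 mg/L.
Travel time t = 7.1e+04 m / 1.3 m/s = 5.462e+04 s = 0.6321 d.
C = 0.03508·exp(−0.15·0.6321) = 0.03508·0.9095 = 0.03191 mg/L.

0.0319 mg/L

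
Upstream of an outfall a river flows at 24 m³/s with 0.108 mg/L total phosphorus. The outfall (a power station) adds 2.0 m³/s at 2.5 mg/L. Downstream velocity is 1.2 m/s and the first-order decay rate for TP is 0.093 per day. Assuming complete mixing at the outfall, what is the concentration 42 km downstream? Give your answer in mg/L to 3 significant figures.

0.281 mg/L

After complete mixing, C₀ = (2·2.5 + 24·0.108) / 26 = 0.292 mg/L.
Travel time t = 4.2e+04 m / 1.2 m/s = 3.5e+04 s = 0.4051 d.
C = 0.292·exp(−0.093·0.4051) = 0.292·0.963 = 0.2812 mg/L.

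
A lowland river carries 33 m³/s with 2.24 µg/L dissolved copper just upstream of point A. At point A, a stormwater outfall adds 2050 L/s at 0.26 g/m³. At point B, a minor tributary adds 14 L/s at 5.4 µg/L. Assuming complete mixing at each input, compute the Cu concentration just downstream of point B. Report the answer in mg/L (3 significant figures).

2.24 µg/L = 0.00224 mg/L.
2050 L/s = 2.05 m³/s.
After input A: C = (33·0.00224 + 2.05·0.26) / 35.05 = 0.01732 mg/L.
14 L/s = 0.014 m³/s.
5.4 µg/L = 0.0054 mg/L.
After input B: C = (35.05·0.01732 + 0.014·0.0054) / 35.06 = 0.01731 mg/L.

0.0173 mg/L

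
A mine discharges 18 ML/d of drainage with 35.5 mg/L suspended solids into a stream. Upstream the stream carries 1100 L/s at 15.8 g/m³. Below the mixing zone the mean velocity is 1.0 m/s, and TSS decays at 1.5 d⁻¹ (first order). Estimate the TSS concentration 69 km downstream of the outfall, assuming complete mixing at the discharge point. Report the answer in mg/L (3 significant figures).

5.72 mg/L

18 ML/d = 0.2083 m³/s.
1100 L/s = 1.1 m³/s.
After complete mixing, C₀ = (0.2083·35.5 + 1.1·15.8) / 1.308 = 18.94 mg/L.
Travel time t = 6.9e+04 m / 1.0 m/s = 6.9e+04 s = 0.7986 d.
C = 18.94·exp(−1.5·0.7986) = 18.94·0.3018 = 5.716 mg/L.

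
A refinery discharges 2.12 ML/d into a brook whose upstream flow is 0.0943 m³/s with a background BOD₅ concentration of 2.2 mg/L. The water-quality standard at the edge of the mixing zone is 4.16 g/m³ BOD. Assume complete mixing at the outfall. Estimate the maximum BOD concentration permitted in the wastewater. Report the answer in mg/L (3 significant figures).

2.12 ML/d = 0.02454 m³/s.
Mass balance: 4.16·0.1188 = 0.02454·Cₑ + 0.0943·2.2.
Cₑ = (0.4944 − 0.2075) / 0.02454 = 11.69 mg/L.

11.7 mg/L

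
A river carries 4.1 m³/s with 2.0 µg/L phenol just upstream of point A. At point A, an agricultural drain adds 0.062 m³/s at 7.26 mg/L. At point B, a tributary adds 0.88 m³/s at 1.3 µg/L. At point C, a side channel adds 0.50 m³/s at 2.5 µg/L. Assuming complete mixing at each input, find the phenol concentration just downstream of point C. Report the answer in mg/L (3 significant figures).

2.0 µg/L = 0.002 mg/L.
After input A: C = (4.1·0.002 + 0.062·7.26) / 4.162 = 0.1101 mg/L.
1.3 µg/L = 0.0013 mg/L.
After input B: C = (4.162·0.1101 + 0.88·0.0013) / 5.042 = 0.09113 mg/L.
2.5 µg/L = 0.0025 mg/L.
After input C: C = (5.042·0.09113 + 0.5·0.0025) / 5.542 = 0.08313 mg/L.

0.0831 mg/L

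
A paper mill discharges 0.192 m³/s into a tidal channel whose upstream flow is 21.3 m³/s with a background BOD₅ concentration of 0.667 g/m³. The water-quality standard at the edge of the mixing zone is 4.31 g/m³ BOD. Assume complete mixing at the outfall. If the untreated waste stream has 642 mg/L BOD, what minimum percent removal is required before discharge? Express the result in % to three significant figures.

Mass balance: 4.31·21.49 = 0.192·Cₑ + 21.3·0.667.
Cₑ = (92.63 − 14.21) / 0.192 = 408.5 mg/L.
Required removal = 1 − 408.5/642 = 36.38 %.

36.4 %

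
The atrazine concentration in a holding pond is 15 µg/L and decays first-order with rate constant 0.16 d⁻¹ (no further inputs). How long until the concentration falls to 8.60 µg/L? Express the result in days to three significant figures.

3.48 d

t = ln(C₀/C)/k = ln(15/8.60)/0.16 = 0.5563/0.16 = 3.477 d.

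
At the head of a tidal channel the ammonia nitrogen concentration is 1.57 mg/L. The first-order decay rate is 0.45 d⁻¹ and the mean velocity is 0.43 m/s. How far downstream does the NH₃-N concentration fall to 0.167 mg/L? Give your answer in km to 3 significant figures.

From C = C₀·e^(−kt), t = ln(C₀/C)/k = ln(1.57/0.167)/0.45 = 2.241/0.45 = 4.98 d.
Distance = v·t = 0.43 m/s × 4.302e+05 s = 1.85e+05 m = 185 km.

185 km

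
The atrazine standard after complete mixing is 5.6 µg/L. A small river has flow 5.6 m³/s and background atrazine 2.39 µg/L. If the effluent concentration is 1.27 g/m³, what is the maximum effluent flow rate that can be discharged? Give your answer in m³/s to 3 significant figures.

0.0142 m³/s

2.39 µg/L = 0.00239 mg/L.
5.6 µg/L = 0.0056 mg/L.
Mass balance at complete mixing: C_std·(Q_w + Q_r) = Q_w·C_e + Q_r·C_b.
Rearranging, Q_w = Q_r·(C_std − C_b)/(C_e − C_std) = 5.6·(0.0056 − 0.00239) / (1.27 − 0.0056) = 0.01422 m³/s.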